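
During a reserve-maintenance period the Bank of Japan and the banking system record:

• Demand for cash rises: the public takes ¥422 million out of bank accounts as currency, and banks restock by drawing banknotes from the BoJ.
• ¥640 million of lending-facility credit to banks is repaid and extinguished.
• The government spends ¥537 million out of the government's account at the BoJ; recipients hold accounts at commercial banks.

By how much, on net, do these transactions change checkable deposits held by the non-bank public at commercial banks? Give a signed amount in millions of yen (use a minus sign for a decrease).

Currency withdrawal ¥422 million: non-bank counterparties' bank balances fall → −¥422M.
Discount-window repayment ¥640 million: the counterparty is a bank, so public deposits are unchanged → 0.
Government spending ¥537 million: non-bank counterparties' bank balances rise → +¥537M.
Net: −422 + 0 + 537 = +¥115 million.

+¥115 million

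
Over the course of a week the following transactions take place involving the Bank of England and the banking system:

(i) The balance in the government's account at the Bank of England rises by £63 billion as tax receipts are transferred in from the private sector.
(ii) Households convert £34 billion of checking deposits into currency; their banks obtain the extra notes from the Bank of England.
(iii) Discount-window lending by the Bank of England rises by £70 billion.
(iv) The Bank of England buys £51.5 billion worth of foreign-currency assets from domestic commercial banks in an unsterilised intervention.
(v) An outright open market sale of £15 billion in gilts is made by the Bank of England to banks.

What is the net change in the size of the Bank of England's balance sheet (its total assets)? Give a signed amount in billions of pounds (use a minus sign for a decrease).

Government account inflow £63 billion: only the composition of liabilities changes → 0.
Currency withdrawal £34 billion: only the composition of liabilities changes → 0.
Discount-window loan £70 billion: a Bank of England asset is acquired → +£70B.
FX purchase £51.5 billion: a Bank of England asset is acquired → +£51.5B.
OMO sale (to banks) £15 billion: a Bank of England asset is shed → −£15B.
Net: 0 + 0 + 70 + 51.5 − 15 = +£106.5 billion.

+£106.5 billion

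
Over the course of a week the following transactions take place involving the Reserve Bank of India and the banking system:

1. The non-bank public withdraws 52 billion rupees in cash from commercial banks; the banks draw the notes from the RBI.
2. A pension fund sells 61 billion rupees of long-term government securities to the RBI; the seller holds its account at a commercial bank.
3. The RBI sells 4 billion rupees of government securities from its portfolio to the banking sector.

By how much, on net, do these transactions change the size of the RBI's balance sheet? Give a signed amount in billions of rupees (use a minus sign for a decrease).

+57 billion

Currency withdrawal 52 billion rupees: only the composition of liabilities changes → 0.
Asset purchase (from non-banks) 61 billion rupees: an RBI asset is acquired → +61B.
OMO sale (to banks) 4 billion rupees: an RBI asset is shed → −4B.
Net: 0 + 61 − 4 = +57 billion.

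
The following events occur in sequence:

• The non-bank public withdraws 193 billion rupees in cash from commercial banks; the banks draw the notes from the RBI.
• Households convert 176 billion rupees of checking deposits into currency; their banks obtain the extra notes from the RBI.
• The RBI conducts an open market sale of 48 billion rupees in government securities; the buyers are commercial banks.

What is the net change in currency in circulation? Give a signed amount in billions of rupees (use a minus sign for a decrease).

+369 billion

Currency withdrawal 193 billion rupees: notes leave the central bank → +193B.
Currency withdrawal 176 billion rupees: notes leave the central bank → +176B.
OMO sale (to banks) 48 billion rupees: no currency enters or leaves circulation → 0.
Net: 193 + 176 + 0 = +369 billion.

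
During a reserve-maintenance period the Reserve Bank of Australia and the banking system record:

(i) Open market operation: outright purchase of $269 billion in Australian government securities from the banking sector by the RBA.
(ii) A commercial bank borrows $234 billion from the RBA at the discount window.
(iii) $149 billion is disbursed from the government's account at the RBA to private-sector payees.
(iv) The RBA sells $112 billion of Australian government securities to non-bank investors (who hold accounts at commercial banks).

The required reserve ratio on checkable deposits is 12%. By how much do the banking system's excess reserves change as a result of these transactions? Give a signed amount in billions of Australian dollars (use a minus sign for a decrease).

+$535.56 billion

OMO purchase (from banks) $269 billion: reserves +$269B, deposits 0.
Discount-window loan $234 billion: reserves +$234B, deposits 0.
Government spending $149 billion: reserves +$149B, deposits +$149B.
Asset sale (to non-banks) $112 billion: reserves −$112B, deposits −$112B.
Totals: Δreserves = +$540B, Δdeposits = +$37B.
Δrequired reserves = 12% × +$37B = +$4.44B.
Δexcess reserves = Δreserves − Δrequired = +$540B − (+$4.44B) = +$535.56 billion.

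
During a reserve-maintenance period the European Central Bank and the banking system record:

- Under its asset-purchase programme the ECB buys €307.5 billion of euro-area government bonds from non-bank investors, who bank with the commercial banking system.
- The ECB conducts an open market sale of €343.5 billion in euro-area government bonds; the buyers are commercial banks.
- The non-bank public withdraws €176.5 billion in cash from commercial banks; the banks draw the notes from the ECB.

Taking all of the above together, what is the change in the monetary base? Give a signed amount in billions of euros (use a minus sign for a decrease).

-€36 billion

ECB balance sheet:
  Assets:      Securities −€36B
  Liabilities: Bank reserves −€212.5B, Currency in circulation +€176.5B
Commercial banking system:
  Assets:      Reserves at CB −€212.5B, Securities +€343.5B
  Liabilities: Checkable deposits +€131B
Monetary base = currency + reserves: +€176.5B + (−€212.5B) = -€36 billion.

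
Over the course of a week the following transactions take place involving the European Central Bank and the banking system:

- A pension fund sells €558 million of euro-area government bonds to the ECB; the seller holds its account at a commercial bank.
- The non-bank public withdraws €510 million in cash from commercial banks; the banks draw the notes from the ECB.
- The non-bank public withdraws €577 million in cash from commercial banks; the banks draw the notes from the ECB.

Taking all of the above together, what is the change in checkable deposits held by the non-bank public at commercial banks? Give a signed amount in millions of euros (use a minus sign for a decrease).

ECB balance sheet:
  Assets:      Securities +€558M
  Liabilities: Bank reserves −€529M, Currency in circulation +€1087M
Commercial banking system:
  Assets:      Reserves at CB −€529M
  Liabilities: Checkable deposits −€529M
So the change in checkable deposits held by the non-bank public at commercial banks is -€529 million.

-€529 million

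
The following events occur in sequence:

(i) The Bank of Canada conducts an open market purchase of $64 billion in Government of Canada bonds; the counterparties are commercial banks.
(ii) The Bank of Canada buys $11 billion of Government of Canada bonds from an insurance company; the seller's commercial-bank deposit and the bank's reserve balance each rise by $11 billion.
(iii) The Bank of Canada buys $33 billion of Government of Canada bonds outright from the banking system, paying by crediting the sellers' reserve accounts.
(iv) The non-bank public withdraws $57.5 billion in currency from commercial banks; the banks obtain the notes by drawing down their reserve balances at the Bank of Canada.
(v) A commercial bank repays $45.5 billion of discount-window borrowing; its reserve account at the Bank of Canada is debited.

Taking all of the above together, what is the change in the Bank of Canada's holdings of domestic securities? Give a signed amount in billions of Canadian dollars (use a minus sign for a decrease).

+$108 billion

OMO purchase (from banks) $64 billion: securities added to the Bank of Canada's portfolio → +$64B.
Asset purchase (from non-banks) $11 billion: securities added to the Bank of Canada's portfolio → +$11B.
OMO purchase (from banks) $33 billion: securities added to the Bank of Canada's portfolio → +$33B.
Currency withdrawal $57.5 billion: the Bank of Canada's securities portfolio is untouched → 0.
Discount-window repayment $45.5 billion: the Bank of Canada's securities portfolio is untouched → 0.
Net: 64 + 11 + 33 + 0 + 0 = +$108 billion.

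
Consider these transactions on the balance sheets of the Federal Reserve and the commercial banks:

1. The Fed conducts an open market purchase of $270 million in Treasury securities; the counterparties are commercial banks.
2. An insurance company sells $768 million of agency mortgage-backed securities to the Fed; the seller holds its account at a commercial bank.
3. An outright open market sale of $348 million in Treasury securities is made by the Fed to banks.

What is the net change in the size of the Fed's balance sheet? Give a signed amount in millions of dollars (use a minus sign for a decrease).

OMO purchase (from banks) $270 million: a Fed asset is acquired → +$270M.
Asset purchase (from non-banks) $768 million: a Fed asset is acquired → +$768M.
OMO sale (to banks) $348 million: a Fed asset is shed → −$348M.
Net: 270 + 768 − 348 = +$690 million.

+$690 million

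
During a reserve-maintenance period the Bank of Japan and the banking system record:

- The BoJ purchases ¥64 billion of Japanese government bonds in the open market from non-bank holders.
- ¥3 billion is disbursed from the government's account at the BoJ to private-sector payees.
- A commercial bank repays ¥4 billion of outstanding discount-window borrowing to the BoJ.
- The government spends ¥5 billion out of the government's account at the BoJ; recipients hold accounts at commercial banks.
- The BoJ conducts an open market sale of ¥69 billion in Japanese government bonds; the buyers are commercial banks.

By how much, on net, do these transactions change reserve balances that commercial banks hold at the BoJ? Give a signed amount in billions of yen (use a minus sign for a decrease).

-¥1 billion

Asset purchase (from non-banks) ¥64 billion: the BoJ pays by crediting reserve accounts → +¥64B.
Government spending ¥3 billion: government payments flow into bank reserve accounts → +¥3B.
Discount-window repayment ¥4 billion: repayment is debited from reserves → −¥4B.
Government spending ¥5 billion: government payments flow into bank reserve accounts → +¥5B.
OMO sale (to banks) ¥69 billion: the buying banks pay out of their reserve balances → −¥69B.
Net: 64 + 3 − 4 + 5 − 69 = -¥1 billion.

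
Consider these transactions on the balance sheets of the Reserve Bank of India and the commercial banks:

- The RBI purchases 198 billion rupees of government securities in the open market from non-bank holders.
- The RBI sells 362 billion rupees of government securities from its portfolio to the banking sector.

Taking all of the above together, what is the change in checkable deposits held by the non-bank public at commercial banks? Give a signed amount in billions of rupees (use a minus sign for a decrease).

Asset purchase (from non-banks) 198 billion rupees: non-bank counterparties' bank balances rise → +198B.
OMO sale (to banks) 362 billion rupees: the counterparty is a bank, so public deposits are unchanged → 0.
Net: 198 + 0 = +198 billion.

+198 billion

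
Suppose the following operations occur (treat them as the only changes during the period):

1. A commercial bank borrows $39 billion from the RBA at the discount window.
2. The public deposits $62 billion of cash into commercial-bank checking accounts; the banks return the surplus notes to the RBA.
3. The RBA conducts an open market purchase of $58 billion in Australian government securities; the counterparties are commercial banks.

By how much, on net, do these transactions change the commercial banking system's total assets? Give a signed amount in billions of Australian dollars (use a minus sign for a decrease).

Discount-window loan $39 billion: bank balance sheets expand → +$39B.
Currency deposit $62 billion: bank balance sheets expand → +$62B.
OMO purchase (from banks) $58 billion: just an asset swap on bank balance sheets → 0.
Net: 39 + 62 + 0 = +$101 billion.

+$101 billion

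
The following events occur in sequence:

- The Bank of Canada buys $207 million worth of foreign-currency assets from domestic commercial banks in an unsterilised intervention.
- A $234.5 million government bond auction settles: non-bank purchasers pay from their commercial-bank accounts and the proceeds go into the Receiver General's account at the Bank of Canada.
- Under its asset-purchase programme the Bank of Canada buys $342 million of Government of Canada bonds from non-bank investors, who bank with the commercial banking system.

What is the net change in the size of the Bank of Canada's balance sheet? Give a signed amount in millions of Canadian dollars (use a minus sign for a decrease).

+$549 million

FX purchase $207 million: a Bank of Canada asset is acquired → +$207M.
Government account inflow $234.5 million: only the composition of liabilities changes → 0.
Asset purchase (from non-banks) $342 million: a Bank of Canada asset is acquired → +$342M.
Net: 207 + 0 + 342 = +$549 million.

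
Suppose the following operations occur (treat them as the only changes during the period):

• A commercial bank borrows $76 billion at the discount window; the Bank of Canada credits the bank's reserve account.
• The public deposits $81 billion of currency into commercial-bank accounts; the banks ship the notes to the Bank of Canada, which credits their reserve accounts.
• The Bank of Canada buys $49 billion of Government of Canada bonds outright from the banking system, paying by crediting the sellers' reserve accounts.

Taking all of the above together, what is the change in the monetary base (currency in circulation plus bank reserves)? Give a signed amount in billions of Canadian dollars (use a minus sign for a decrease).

+$125 billion

Bank of Canada balance sheet:
  Assets:      Securities +$49B, Loans to banks +$76B
  Liabilities: Bank reserves +$206B, Currency in circulation −$81B
Monetary base = currency + reserves: −$81B + (+$206B) = +$125 billion.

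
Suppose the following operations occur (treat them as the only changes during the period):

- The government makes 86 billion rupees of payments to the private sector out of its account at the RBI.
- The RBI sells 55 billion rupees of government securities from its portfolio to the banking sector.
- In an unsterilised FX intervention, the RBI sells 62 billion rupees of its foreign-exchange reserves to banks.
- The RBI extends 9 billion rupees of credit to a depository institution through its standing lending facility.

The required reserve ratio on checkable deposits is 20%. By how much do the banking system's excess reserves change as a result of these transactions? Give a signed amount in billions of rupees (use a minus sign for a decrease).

-39.2 billion

Government spending 86 billion rupees: reserves +86B, deposits +86B.
OMO sale (to banks) 55 billion rupees: reserves −55B, deposits 0.
FX sale 62 billion rupees: reserves −62B, deposits 0.
Discount-window loan 9 billion rupees: reserves +9B, deposits 0.
Totals: Δreserves = −22B, Δdeposits = +86B.
Δrequired reserves = 20% × +86B = +17.2B.
Δexcess reserves = Δreserves − Δrequired = −22B − (+17.2B) = -39.2 billion.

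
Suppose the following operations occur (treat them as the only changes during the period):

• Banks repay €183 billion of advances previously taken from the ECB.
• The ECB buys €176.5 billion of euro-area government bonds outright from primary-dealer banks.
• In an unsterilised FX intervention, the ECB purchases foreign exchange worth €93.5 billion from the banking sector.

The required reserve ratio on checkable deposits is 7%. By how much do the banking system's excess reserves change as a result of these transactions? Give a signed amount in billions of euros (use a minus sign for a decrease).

Discount-window repayment €183 billion: reserves −€183B, deposits 0.
OMO purchase (from banks) €176.5 billion: reserves +€176.5B, deposits 0.
FX purchase €93.5 billion: reserves +€93.5B, deposits 0.
Totals: Δreserves = +€87B, Δdeposits = 0.
Δrequired reserves = 7% × 0 = 0.
Δexcess reserves = Δreserves − Δrequired = +€87B − (0) = +€87 billion.

+€87 billion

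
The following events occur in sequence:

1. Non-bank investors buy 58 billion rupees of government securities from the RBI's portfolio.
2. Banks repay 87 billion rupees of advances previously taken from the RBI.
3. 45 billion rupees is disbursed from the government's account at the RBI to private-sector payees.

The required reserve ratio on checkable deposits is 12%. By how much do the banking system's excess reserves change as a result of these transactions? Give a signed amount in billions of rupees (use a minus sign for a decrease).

-98.44 billion

Asset sale (to non-banks) 58 billion rupees: reserves −58B, deposits −58B.
Discount-window repayment 87 billion rupees: reserves −87B, deposits 0.
Government spending 45 billion rupees: reserves +45B, deposits +45B.
Totals: Δreserves = −100B, Δdeposits = −13B.
Δrequired reserves = 12% × −13B = −1.56B.
Δexcess reserves = Δreserves − Δrequired = −100B − (−1.56B) = -98.44 billion.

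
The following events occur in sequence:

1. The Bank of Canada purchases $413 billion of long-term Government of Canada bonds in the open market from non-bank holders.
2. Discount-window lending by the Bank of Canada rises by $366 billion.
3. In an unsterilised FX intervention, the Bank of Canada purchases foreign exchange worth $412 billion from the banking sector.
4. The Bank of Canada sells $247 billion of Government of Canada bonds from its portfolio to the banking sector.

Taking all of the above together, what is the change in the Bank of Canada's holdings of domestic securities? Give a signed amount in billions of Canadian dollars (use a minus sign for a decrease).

+$166 billion

Bank of Canada balance sheet:
  Assets:      Securities +$166B, Loans to banks +$366B, Foreign assets +$412B
  Liabilities: Bank reserves +$944B
So the change in the Bank of Canada's holdings of domestic securities is +$166 billion.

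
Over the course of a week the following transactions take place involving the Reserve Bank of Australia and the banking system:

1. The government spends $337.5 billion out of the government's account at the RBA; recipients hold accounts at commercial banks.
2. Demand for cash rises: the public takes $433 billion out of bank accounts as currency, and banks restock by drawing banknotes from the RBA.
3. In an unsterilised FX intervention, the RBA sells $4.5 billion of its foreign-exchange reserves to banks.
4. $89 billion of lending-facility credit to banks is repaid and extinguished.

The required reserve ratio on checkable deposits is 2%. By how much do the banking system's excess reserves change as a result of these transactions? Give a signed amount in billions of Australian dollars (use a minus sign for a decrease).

Government spending $337.5 billion: reserves +$337.5B, deposits +$337.5B.
Currency withdrawal $433 billion: reserves −$433B, deposits −$433B.
FX sale $4.5 billion: reserves −$4.5B, deposits 0.
Discount-window repayment $89 billion: reserves −$89B, deposits 0.
Totals: Δreserves = −$189B, Δdeposits = −$95.5B.
Δrequired reserves = 2% × −$95.5B = −$1.91B.
Δexcess reserves = Δreserves − Δrequired = −$189B − (−$1.91B) = -$187.09 billion.

-$187.09 billion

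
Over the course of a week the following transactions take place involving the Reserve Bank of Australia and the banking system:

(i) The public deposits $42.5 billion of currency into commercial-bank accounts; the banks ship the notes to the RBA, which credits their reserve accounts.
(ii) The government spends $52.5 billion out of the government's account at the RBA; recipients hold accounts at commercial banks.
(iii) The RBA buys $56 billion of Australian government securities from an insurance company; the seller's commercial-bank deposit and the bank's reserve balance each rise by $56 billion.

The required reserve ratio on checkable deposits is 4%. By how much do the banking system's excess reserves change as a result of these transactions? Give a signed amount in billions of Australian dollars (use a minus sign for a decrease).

Currency deposit $42.5 billion: reserves +$42.5B, deposits +$42.5B.
Government spending $52.5 billion: reserves +$52.5B, deposits +$52.5B.
Asset purchase (from non-banks) $56 billion: reserves +$56B, deposits +$56B.
Totals: Δreserves = +$151B, Δdeposits = +$151B.
Δrequired reserves = 4% × +$151B = +$6.04B.
Δexcess reserves = Δreserves − Δrequired = +$151B − (+$6.04B) = +$144.96 billion.

+$144.96 billion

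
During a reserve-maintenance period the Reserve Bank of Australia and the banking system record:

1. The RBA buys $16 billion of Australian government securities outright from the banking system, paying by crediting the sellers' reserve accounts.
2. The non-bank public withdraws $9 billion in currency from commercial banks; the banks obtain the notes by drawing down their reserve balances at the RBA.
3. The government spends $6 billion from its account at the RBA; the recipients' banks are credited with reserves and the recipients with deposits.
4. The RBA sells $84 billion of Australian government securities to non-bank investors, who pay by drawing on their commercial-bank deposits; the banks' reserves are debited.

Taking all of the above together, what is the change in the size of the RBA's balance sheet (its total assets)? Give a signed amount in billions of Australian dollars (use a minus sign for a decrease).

RBA balance sheet:
  Assets:      Securities −$68B
  Liabilities: Bank reserves −$71B, Currency in circulation +$9B, Government deposits −$6B
Commercial banking system:
  Assets:      Reserves at CB −$71B, Securities −$16B
  Liabilities: Checkable deposits −$87B
Change in total RBA assets = -$68 billion.

-$68 billion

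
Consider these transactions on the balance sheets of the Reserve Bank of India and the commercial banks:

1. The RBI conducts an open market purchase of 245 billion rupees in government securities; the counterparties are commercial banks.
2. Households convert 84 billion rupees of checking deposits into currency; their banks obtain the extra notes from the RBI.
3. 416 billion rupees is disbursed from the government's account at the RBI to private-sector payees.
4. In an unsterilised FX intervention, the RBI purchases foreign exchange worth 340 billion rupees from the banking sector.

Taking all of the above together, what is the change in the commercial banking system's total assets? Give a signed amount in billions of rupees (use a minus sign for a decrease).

RBI balance sheet:
  Assets:      Securities +245B, Foreign assets +340B
  Liabilities: Bank reserves +917B, Currency in circulation +84B, Government deposits −416B
Commercial banking system:
  Assets:      Reserves at CB +917B, Securities −245B, Foreign assets −340B
  Liabilities: Checkable deposits +332B
Change in total bank assets = +332 billion.

+332 billion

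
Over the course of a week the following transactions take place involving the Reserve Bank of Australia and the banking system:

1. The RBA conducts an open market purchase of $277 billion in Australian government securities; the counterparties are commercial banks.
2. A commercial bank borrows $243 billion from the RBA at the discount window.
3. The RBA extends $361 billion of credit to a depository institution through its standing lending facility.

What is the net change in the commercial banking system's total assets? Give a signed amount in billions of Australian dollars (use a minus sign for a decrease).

RBA balance sheet:
  Assets:      Securities +$277B, Loans to banks +$604B
  Liabilities: Bank reserves +$881B
Commercial banking system:
  Assets:      Reserves at CB +$881B, Securities −$277B
  Liabilities: Borrowings from CB +$604B
Change in total bank assets = +$604 billion.

+$604 billion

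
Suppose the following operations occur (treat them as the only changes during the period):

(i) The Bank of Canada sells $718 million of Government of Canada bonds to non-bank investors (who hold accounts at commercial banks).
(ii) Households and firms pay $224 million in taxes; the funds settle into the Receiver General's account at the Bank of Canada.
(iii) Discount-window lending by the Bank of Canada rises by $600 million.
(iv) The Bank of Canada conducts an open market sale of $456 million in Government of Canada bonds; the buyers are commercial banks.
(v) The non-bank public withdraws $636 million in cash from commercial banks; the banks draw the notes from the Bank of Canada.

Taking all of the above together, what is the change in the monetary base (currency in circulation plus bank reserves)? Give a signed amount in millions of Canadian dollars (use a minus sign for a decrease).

-$798 million

Bank of Canada balance sheet:
  Assets:      Securities −$1174M, Loans to banks +$600M
  Liabilities: Bank reserves −$1434M, Currency in circulation +$636M, Government deposits +$224M
Commercial banking system:
  Assets:      Reserves at CB −$1434M, Securities +$456M
  Liabilities: Checkable deposits −$1578M, Borrowings from CB +$600M
Monetary base = currency + reserves: +$636M + (−$1434M) = -$798 million.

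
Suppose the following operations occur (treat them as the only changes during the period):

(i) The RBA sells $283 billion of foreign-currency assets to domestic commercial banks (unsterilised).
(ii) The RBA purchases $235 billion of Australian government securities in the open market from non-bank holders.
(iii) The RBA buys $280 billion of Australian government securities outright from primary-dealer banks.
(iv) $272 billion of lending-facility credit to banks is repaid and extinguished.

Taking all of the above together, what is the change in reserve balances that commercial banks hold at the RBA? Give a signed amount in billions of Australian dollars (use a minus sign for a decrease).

-$40 billion

FX sale $283 billion: the buying banks pay out of their reserve balances → −$283B.
Asset purchase (from non-banks) $235 billion: the RBA pays by crediting reserve accounts → +$235B.
OMO purchase (from banks) $280 billion: the RBA pays by crediting reserve accounts → +$280B.
Discount-window repayment $272 billion: repayment is debited from reserves → −$272B.
Net: −283 + 235 + 280 − 272 = -$40 billion.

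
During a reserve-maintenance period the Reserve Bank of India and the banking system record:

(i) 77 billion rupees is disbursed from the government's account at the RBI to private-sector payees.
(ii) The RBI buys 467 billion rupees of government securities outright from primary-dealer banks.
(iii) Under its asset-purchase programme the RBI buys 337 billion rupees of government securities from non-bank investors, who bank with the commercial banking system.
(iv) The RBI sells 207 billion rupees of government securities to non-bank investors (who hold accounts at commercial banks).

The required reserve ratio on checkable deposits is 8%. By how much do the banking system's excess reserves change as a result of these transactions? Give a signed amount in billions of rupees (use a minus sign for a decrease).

+657.44 billion

Government spending 77 billion rupees: reserves +77B, deposits +77B.
OMO purchase (from banks) 467 billion rupees: reserves +467B, deposits 0.
Asset purchase (from non-banks) 337 billion rupees: reserves +337B, deposits +337B.
Asset sale (to non-banks) 207 billion rupees: reserves −207B, deposits −207B.
Totals: Δreserves = +674B, Δdeposits = +207B.
Δrequired reserves = 8% × +207B = +16.56B.
Δexcess reserves = Δreserves − Δrequired = +674B − (+16.56B) = +657.44 billion.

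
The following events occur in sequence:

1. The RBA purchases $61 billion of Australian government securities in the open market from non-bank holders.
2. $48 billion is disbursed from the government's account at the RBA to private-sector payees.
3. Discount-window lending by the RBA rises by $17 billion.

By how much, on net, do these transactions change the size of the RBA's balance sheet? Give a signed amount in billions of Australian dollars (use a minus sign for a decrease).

+$78 billion

RBA balance sheet:
  Assets:      Securities +$61B, Loans to banks +$17B
  Liabilities: Bank reserves +$126B, Government deposits −$48B
Commercial banking system:
  Assets:      Reserves at CB +$126B
  Liabilities: Checkable deposits +$109B, Borrowings from CB +$17B
Change in total RBA assets = +$78 billion.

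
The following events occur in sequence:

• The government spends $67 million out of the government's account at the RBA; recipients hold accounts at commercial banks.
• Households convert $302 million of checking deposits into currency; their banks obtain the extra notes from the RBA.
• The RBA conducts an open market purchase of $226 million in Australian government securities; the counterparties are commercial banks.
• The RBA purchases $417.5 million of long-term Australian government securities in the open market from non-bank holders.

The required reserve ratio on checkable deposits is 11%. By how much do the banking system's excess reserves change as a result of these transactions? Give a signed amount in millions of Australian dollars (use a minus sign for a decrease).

+$388.425 million

Government spending $67 million: reserves +$67M, deposits +$67M.
Currency withdrawal $302 million: reserves −$302M, deposits −$302M.
OMO purchase (from banks) $226 million: reserves +$226M, deposits 0.
Asset purchase (from non-banks) $417.5 million: reserves +$417.5M, deposits +$417.5M.
Totals: Δreserves = +$408.5M, Δdeposits = +$182.5M.
Δrequired reserves = 11% × +$182.5M = +$20.075M.
Δexcess reserves = Δreserves − Δrequired = +$408.5M − (+$20.075M) = +$388.425 million.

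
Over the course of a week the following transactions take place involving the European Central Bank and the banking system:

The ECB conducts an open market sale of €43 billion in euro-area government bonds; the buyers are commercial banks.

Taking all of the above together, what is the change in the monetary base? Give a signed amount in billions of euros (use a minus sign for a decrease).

-€43 billion

OMO sale (to banks) €43 billion: ECB balance sheet contracts → −€43B.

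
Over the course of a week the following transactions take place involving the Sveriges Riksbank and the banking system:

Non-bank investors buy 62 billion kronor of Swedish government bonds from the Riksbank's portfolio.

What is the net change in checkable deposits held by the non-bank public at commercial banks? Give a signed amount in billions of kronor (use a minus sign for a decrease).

-62 billion

Riksbank balance sheet:
  Assets:      Securities −62B
  Liabilities: Bank reserves −62B
Commercial banking system:
  Assets:      Reserves at CB −62B
  Liabilities: Checkable deposits −62B
So the change in checkable deposits held by the non-bank public at commercial banks is -62 billion.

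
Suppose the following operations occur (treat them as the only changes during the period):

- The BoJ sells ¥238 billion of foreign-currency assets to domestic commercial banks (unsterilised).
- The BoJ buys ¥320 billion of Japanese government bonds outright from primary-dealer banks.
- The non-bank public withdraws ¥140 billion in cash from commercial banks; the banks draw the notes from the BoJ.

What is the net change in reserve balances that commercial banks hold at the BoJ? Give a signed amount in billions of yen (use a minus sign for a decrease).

-¥58 billion

BoJ balance sheet:
  Assets:      Securities +¥320B, Foreign assets −¥238B
  Liabilities: Bank reserves −¥58B, Currency in circulation +¥140B
So the change in reserve balances that commercial banks hold at the BoJ is -¥58 billion.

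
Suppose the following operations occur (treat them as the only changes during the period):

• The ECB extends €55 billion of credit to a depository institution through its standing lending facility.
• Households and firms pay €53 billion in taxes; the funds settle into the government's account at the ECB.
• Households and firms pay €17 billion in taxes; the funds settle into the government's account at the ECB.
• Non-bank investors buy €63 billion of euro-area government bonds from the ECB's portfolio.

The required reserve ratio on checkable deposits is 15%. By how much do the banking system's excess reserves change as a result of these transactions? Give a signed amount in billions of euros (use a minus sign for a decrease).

-€58.05 billion

Discount-window loan €55 billion: reserves +€55B, deposits 0.
Government account inflow €53 billion: reserves −€53B, deposits −€53B.
Government account inflow €17 billion: reserves −€17B, deposits −€17B.
Asset sale (to non-banks) €63 billion: reserves −€63B, deposits −€63B.
Totals: Δreserves = −€78B, Δdeposits = −€133B.
Δrequired reserves = 15% × −€133B = −€19.95B.
Δexcess reserves = Δreserves − Δrequired = −€78B − (−€19.95B) = -€58.05 billion.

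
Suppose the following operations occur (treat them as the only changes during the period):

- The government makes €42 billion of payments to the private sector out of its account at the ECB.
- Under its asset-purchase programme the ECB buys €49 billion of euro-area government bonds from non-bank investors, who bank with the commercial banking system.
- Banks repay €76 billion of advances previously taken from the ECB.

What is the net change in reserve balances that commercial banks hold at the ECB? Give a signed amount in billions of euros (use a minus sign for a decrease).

+€15 billion

Government spending €42 billion: government payments flow into bank reserve accounts → +€42B.
Asset purchase (from non-banks) €49 billion: the ECB pays by crediting reserve accounts → +€49B.
Discount-window repayment €76 billion: repayment is debited from reserves → −€76B.
Net: 42 + 49 − 76 = +€15 billion.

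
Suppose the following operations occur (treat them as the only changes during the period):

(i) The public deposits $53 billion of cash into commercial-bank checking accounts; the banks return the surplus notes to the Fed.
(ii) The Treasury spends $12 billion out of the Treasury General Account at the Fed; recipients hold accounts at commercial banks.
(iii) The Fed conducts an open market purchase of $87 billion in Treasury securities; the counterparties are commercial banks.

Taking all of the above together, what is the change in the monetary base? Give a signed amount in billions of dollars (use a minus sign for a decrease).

Currency deposit $53 billion: just a shift between currency and reserves — both are base money → 0.
Government spending $12 billion: a non-base liability converts back to reserves → +$12B.
OMO purchase (from banks) $87 billion: Fed balance sheet expands → +$87B.
Net: 0 + 12 + 87 = +$99 billion.

+$99 billion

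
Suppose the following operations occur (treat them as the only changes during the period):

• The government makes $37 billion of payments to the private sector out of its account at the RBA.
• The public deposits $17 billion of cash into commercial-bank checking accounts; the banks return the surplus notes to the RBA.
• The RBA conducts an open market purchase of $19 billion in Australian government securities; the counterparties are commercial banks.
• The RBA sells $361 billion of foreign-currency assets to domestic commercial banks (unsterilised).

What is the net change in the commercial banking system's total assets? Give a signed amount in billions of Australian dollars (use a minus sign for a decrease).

Government spending $37 billion: bank balance sheets expand → +$37B.
Currency deposit $17 billion: bank balance sheets expand → +$17B.
OMO purchase (from banks) $19 billion: just an asset swap on bank balance sheets → 0.
FX sale $361 billion: just an asset swap on bank balance sheets → 0.
Net: 37 + 17 + 0 + 0 = +$54 billion.

+$54 billion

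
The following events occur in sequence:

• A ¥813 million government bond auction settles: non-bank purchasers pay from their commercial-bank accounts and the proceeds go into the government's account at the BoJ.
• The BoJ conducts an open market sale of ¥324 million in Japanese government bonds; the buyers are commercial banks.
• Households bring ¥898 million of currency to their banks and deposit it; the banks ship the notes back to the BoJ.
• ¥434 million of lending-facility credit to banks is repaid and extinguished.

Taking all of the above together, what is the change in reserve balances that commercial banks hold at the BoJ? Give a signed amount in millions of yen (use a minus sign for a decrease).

BoJ balance sheet:
  Assets:      Securities −¥324M, Loans to banks −¥434M
  Liabilities: Bank reserves −¥673M, Currency in circulation −¥898M, Government deposits +¥813M
Commercial banking system:
  Assets:      Reserves at CB −¥673M, Securities +¥324M
  Liabilities: Checkable deposits +¥85M, Borrowings from CB −¥434M
So the change in reserve balances that commercial banks hold at the BoJ is -¥673 million.

-¥673 million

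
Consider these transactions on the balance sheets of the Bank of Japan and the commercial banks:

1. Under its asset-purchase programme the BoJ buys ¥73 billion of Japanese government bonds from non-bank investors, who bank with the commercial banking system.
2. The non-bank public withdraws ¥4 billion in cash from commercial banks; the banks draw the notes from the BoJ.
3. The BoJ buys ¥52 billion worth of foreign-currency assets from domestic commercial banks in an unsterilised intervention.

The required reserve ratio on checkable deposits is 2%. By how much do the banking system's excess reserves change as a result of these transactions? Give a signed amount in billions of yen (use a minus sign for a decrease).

+¥119.62 billion

Asset purchase (from non-banks) ¥73 billion: reserves +¥73B, deposits +¥73B.
Currency withdrawal ¥4 billion: reserves −¥4B, deposits −¥4B.
FX purchase ¥52 billion: reserves +¥52B, deposits 0.
Totals: Δreserves = +¥121B, Δdeposits = +¥69B.
Δrequired reserves = 2% × +¥69B = +¥1.38B.
Δexcess reserves = Δreserves − Δrequired = +¥121B − (+¥1.38B) = +¥119.62 billion.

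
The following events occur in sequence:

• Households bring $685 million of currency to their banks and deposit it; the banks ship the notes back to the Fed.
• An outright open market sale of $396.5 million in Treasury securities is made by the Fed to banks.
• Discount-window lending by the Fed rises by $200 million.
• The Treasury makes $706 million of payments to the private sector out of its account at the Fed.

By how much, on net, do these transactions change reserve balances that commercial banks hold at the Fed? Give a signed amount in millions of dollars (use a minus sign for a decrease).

Currency deposit $685 million: returned notes are swapped for reserve credit → +$685M.
OMO sale (to banks) $396.5 million: the buying banks pay out of their reserve balances → −$396.5M.
Discount-window loan $200 million: the loan is credited to the bank's reserve account → +$200M.
Government spending $706 million: government payments flow into bank reserve accounts → +$706M.
Net: 685 − 396.5 + 200 + 706 = +$1194.5 million.

+$1194.5 million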